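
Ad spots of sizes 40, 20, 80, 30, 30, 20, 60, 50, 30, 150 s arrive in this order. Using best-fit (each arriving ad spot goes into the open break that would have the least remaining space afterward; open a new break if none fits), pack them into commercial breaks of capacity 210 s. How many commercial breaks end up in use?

3

  40 → break 1 (new)  [load 40/210]
  20 → break 1  [load 60/210]
  80 → break 1  [load 140/210]
  30 → break 1  [load 170/210]
  30 → break 1  [load 200/210]
  20 → break 2 (new)  [load 20/210]
  60 → break 2  [load 80/210]
  50 → break 2  [load 130/210]
  30 → break 2  [load 160/210]
  150 → break 3 (new)  [load 150/210]
3 commercial breaks opened.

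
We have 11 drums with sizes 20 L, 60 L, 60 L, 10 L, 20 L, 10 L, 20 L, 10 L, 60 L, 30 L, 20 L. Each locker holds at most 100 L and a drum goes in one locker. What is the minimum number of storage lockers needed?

4

Total = 60 + 60 + 60 + 30 + 20 + 20 + 20 + 20 + 10 + 10 + 10 = 320 L.
Lower bound: ⌈320/100⌉ = 4 storage lockers.
A packing using 4 storage lockers:
  locker 1: 60 + 30 + 10 = 100
  locker 2: 60 + 20 + 20 = 100
  locker 3: 60 + 20 + 20 = 100
  locker 4: 10 + 10 = 20
This matches the lower bound, so 4 is optimal.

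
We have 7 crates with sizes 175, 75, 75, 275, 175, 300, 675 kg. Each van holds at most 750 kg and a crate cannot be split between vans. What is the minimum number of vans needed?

3

Total = 675 + 300 + 275 + 175 + 175 + 75 + 75 = 1750 kg.
Lower bound: ⌈1750/750⌉ = 3 vans.
A packing using 3 vans:
  van 1: 675 + 75 = 750
  van 2: 300 + 275 + 175 = 750
  van 3: 175 + 75 = 250
This matches the lower bound, so 3 is optimal.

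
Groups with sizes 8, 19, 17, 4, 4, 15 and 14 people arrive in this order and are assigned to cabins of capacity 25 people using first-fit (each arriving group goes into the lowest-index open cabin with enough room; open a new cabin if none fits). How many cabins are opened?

  8 → cabin 1 (new)  [load 8/25]
  19 → cabin 2 (new)  [load 19/25]
  17 → cabin 1  [load 25/25]
  4 → cabin 2  [load 23/25]
  4 → cabin 3 (new)  [load 4/25]
  15 → cabin 3  [load 19/25]
  14 → cabin 4 (new)  [load 14/25]
4 cabins opened.

4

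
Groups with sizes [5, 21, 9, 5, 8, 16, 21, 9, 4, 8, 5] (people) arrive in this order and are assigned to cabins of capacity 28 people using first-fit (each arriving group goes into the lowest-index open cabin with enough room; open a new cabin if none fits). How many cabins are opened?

5

  5 → cabin 1 (new)  [load 5/28]
  21 → cabin 1  [load 26/28]
  9 → cabin 2 (new)  [load 9/28]
  5 → cabin 2  [load 14/28]
  8 → cabin 2  [load 22/28]
  16 → cabin 3 (new)  [load 16/28]
  21 → cabin 4 (new)  [load 21/28]
  9 → cabin 3  [load 25/28]
  4 → cabin 2  [load 26/28]
  8 → cabin 5 (new)  [load 8/28]
  5 → cabin 4  [load 26/28]
5 cabins opened.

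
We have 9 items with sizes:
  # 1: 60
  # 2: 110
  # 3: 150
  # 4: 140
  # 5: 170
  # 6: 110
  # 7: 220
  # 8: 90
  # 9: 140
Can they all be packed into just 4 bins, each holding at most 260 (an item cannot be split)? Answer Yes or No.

Total = 1190; ⌈1190/260⌉ = 5.
At least 5 bins are required, but only 4 are allowed.

No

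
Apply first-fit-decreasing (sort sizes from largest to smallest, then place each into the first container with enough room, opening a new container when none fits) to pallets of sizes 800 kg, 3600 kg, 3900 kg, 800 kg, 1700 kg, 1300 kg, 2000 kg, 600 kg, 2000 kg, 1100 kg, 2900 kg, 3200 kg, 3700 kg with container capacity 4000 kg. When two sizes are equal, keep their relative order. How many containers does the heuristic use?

Sorted descending: 3900, 3700, 3600, 3200, 2900, 2000, 2000, 1700, 1300, 1100, 800, 800, 600.
  3900 → container 1 (new)  [load 3900/4000]
  3700 → container 2 (new)  [load 3700/4000]
  3600 → container 3 (new)  [load 3600/4000]
  3200 → container 4 (new)  [load 3200/4000]
  2900 → container 5 (new)  [load 2900/4000]
  2000 → container 6 (new)  [load 2000/4000]
  2000 → container 6  [load 4000/4000]
  1700 → container 7 (new)  [load 1700/4000]
  1300 → container 7  [load 3000/4000]
  1100 → container 5  [load 4000/4000]
  800 → container 4  [load 4000/4000]
  800 → container 7  [load 3800/4000]
  600 → container 8 (new)  [load 600/4000]
8 containers opened.

8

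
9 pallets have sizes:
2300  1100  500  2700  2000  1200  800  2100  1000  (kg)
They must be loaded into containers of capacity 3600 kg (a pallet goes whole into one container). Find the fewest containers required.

4

Total = 2700 + 2300 + 2100 + 2000 + 1200 + 1100 + 1000 + 800 + 500 = 13700 kg.
Lower bound: ⌈13700/3600⌉ = 4 containers.
A packing using 4 containers:
  container 1: 2700 + 800 = 3500
  container 2: 2300 + 1200 = 3500
  container 3: 2100 + 1100 = 3200
  container 4: 2000 + 1000 + 500 = 3500
This matches the lower bound, so 4 is optimal.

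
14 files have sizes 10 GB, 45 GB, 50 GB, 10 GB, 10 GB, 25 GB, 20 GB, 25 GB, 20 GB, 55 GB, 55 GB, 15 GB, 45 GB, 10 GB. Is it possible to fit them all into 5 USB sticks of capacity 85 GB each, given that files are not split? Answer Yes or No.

Yes

A valid assignment using 5 USB sticks:
  USB stick 1: 55 + 25 = 80
  USB stick 2: 55 + 25 = 80
  USB stick 3: 50 + 20 + 15 = 85
  USB stick 4: 45 + 20 + 10 + 10 = 85
  USB stick 5: 45 + 10 + 10 = 65
Every load is within 85 GB, so 5 USB sticks suffice.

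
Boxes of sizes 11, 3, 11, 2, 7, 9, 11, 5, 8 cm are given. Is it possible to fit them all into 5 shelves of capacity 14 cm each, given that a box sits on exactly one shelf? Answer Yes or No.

Total = 67 cm; ⌈67/14⌉ = 5.
The bound of 5 does not rule out 5, but exhaustive search shows no assignment into 5 shelves of capacity 14 cm exists — the minimum is 6.

No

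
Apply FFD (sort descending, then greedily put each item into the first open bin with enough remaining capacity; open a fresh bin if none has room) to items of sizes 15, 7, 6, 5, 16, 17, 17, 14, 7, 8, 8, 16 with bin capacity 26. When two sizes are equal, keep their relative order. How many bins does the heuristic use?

6

Sorted descending: 17, 17, 16, 16, 15, 14, 8, 8, 7, 7, 6, 5.
  17 → bin 1 (new)  [load 17/26]
  17 → bin 2 (new)  [load 17/26]
  16 → bin 3 (new)  [load 16/26]
  16 → bin 4 (new)  [load 16/26]
  15 → bin 5 (new)  [load 15/26]
  14 → bin 6 (new)  [load 14/26]
  8 → bin 1  [load 25/26]
  8 → bin 2  [load 25/26]
  7 → bin 3  [load 23/26]
  7 → bin 4  [load 23/26]
  6 → bin 5  [load 21/26]
  5 → bin 5  [load 26/26]
6 bins opened.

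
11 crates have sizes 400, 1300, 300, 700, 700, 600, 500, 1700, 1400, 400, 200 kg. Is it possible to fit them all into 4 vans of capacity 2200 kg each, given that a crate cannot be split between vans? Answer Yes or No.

Yes

A valid assignment using 4 vans:
  van 1: 1700 + 500 = 2200
  van 2: 1400 + 700 = 2100
  van 3: 1300 + 700 + 200 = 2200
  van 4: 600 + 400 + 400 + 300 = 1700
Every load is within 2200 kg, so 4 vans suffice.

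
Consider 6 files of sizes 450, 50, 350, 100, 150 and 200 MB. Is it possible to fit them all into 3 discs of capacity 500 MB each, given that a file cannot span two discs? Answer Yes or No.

A valid assignment using 3 discs:
  disc 1: 450 + 50 = 500
  disc 2: 350 + 150 = 500
  disc 3: 200 + 100 = 300
Every load is within 500 MB, so 3 discs suffice.

Yes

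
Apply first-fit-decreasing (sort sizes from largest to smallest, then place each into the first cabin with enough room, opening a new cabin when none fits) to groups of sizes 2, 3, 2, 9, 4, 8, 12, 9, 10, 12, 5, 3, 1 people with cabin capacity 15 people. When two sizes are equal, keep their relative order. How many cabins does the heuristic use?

6

Sorted descending: 12, 12, 10, 9, 9, 8, 5, 4, 3, 3, 2, 2, 1.
  12 → cabin 1 (new)  [load 12/15]
  12 → cabin 2 (new)  [load 12/15]
  10 → cabin 3 (new)  [load 10/15]
  9 → cabin 4 (new)  [load 9/15]
  9 → cabin 5 (new)  [load 9/15]
  8 → cabin 6 (new)  [load 8/15]
  5 → cabin 3  [load 15/15]
  4 → cabin 4  [load 13/15]
  3 → cabin 1  [load 15/15]
  3 → cabin 2  [load 15/15]
  2 → cabin 4  [load 15/15]
  2 → cabin 5  [load 11/15]
  1 → cabin 5  [load 12/15]
6 cabins opened.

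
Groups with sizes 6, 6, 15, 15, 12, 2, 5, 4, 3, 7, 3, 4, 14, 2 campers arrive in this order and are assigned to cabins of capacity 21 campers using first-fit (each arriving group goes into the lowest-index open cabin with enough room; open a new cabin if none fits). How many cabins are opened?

  6 → cabin 1 (new)  [load 6/21]
  6 → cabin 1  [load 12/21]
  15 → cabin 2 (new)  [load 15/21]
  15 → cabin 3 (new)  [load 15/21]
  12 → cabin 4 (new)  [load 12/21]
  2 → cabin 1  [load 14/21]
  5 → cabin 1  [load 19/21]
  4 → cabin 2  [load 19/21]
  3 → cabin 3  [load 18/21]
  7 → cabin 4  [load 19/21]
  3 → cabin 3  [load 21/21]
  4 → cabin 5 (new)  [load 4/21]
  14 → cabin 5  [load 18/21]
  2 → cabin 1  [load 21/21]
5 cabins opened.

5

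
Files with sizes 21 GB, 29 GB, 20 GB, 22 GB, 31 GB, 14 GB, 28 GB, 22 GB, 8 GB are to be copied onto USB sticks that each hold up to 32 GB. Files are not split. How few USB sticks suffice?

Total = 31 + 29 + 28 + 22 + 22 + 21 + 20 + 14 + 8 = 195 GB.
Lower bound: ⌈195/32⌉ = 7 USB sticks.
A packing using 8 USB sticks:
  USB stick 1: 31 = 31
  USB stick 2: 29 = 29
  USB stick 3: 28 = 28
  USB stick 4: 22 + 8 = 30
  USB stick 5: 22 = 22
  USB stick 6: 21 = 21
  USB stick 7: 20 = 20
  USB stick 8: 14 = 14
No arrangement into 7 USB sticks stays within capacity, so 8 is optimal.

8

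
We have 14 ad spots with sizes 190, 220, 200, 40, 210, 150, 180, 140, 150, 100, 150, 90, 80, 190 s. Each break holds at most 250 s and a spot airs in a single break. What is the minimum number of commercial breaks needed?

10

Total = 220 + 210 + 200 + 190 + 190 + 180 + 150 + 150 + 150 + 140 + 100 + 90 + 80 + 40 = 2090 s.
Lower bound: ⌈2090/250⌉ = 9 commercial breaks.
Also, 10 ad spots each exceed 125 s, and no two of those can share a break, so at least 10 commercial breaks are needed.
A packing using 10 commercial breaks:
  break 1: 220 = 220
  break 2: 210 + 40 = 250
  break 3: 200 = 200
  break 4: 190 = 190
  break 5: 190 = 190
  break 6: 180 = 180
  break 7: 150 + 100 = 250
  break 8: 150 + 90 = 240
  break 9: 150 + 80 = 230
  break 10: 140 = 140
This matches the lower bound, so 10 is optimal.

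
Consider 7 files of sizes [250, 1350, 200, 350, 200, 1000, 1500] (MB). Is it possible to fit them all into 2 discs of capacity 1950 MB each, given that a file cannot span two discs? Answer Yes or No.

Total = 4850 MB; ⌈4850/1950⌉ = 3.
At least 3 discs are required, but only 2 are allowed.

No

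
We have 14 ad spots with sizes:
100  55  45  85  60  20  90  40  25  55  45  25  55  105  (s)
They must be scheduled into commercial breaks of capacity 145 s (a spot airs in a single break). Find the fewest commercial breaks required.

6

Total = 105 + 100 + 90 + 85 + 60 + 55 + 55 + 55 + 45 + 45 + 40 + 25 + 25 + 20 = 805 s.
Lower bound: ⌈805/145⌉ = 6 commercial breaks.
A packing using 6 commercial breaks:
  break 1: 105 + 40 = 145
  break 2: 100 + 45 = 145
  break 3: 90 + 55 = 145
  break 4: 85 + 60 = 145
  break 5: 55 + 55 + 25 = 135
  break 6: 45 + 25 + 20 = 90
This matches the lower bound, so 6 is optimal.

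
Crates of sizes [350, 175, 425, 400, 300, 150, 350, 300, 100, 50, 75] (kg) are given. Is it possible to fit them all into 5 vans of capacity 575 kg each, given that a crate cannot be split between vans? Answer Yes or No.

No

Total = 2675 kg; ⌈2675/575⌉ = 5.
6 crates each exceed half the capacity and cannot share a van, forcing at least 6 vans.
At least 6 vans are required, but only 5 are allowed.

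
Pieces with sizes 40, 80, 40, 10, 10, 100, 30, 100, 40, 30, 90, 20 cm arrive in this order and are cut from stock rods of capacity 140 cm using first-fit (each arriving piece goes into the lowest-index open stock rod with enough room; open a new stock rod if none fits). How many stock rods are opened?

  40 → stock rod 1 (new)  [load 40/140]
  80 → stock rod 1  [load 120/140]
  40 → stock rod 2 (new)  [load 40/140]
  10 → stock rod 1  [load 130/140]
  10 → stock rod 1  [load 140/140]
  100 → stock rod 2  [load 140/140]
  30 → stock rod 3 (new)  [load 30/140]
  100 → stock rod 3  [load 130/140]
  40 → stock rod 4 (new)  [load 40/140]
  30 → stock rod 4  [load 70/140]
  90 → stock rod 5 (new)  [load 90/140]
  20 → stock rod 4  [load 90/140]
5 stock rods opened.

5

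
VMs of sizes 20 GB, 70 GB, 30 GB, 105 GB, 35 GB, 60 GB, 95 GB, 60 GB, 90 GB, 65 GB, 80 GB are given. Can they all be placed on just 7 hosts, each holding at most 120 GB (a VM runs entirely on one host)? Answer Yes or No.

Yes

A valid assignment using 7 hosts:
  host 1: 105 = 105
  host 2: 95 + 20 = 115
  host 3: 90 + 30 = 120
  host 4: 80 + 35 = 115
  host 5: 70 = 70
  host 6: 65 = 65
  host 7: 60 + 60 = 120
Every load is within 120 GB, so 7 hosts suffice.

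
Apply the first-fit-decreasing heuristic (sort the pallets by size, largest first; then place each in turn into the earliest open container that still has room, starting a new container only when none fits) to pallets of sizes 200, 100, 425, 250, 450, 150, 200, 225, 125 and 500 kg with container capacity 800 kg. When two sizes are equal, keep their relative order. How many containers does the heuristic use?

4

Sorted descending: 500, 450, 425, 250, 225, 200, 200, 150, 125, 100.
  500 → container 1 (new)  [load 500/800]
  450 → container 2 (new)  [load 450/800]
  425 → container 3 (new)  [load 425/800]
  250 → container 1  [load 750/800]
  225 → container 2  [load 675/800]
  200 → container 3  [load 625/800]
  200 → container 4 (new)  [load 200/800]
  150 → container 3  [load 775/800]
  125 → container 2  [load 800/800]
  100 → container 4  [load 300/800]
4 containers opened.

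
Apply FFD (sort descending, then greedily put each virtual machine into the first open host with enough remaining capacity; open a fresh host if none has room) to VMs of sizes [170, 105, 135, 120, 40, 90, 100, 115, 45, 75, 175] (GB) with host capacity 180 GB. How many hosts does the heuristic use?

Sorted descending: 175, 170, 135, 120, 115, 105, 100, 90, 75, 45, 40.
  175 → host 1 (new)  [load 175/180]
  170 → host 2 (new)  [load 170/180]
  135 → host 3 (new)  [load 135/180]
  120 → host 4 (new)  [load 120/180]
  115 → host 5 (new)  [load 115/180]
  105 → host 6 (new)  [load 105/180]
  100 → host 7 (new)  [load 100/180]
  90 → host 8 (new)  [load 90/180]
  75 → host 6  [load 180/180]
  45 → host 3  [load 180/180]
  40 → host 4  [load 160/180]
8 hosts opened.

8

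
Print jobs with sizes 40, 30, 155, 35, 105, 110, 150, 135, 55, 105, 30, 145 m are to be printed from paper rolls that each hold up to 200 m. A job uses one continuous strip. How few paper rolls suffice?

Total = 155 + 150 + 145 + 135 + 110 + 105 + 105 + 55 + 40 + 35 + 30 + 30 = 1095 m.
Lower bound: ⌈1095/200⌉ = 6 paper rolls.
Also, 7 print jobs each exceed 100 m, and no two of those can share a roll, so at least 7 paper rolls are needed.
A packing using 7 paper rolls:
  roll 1: 155 + 40 = 195
  roll 2: 150 + 35 = 185
  roll 3: 145 + 55 = 200
  roll 4: 135 + 30 + 30 = 195
  roll 5: 110 = 110
  roll 6: 105 = 105
  roll 7: 105 = 105
This matches the lower bound, so 7 is optimal.

7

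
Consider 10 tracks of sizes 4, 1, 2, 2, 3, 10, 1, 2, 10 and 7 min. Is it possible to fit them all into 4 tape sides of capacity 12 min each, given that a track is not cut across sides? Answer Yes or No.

Yes

A valid assignment using 4 tape sides:
  side 1: 10 + 2 = 12
  side 2: 10 + 2 = 12
  side 3: 7 + 4 + 1 = 12
  side 4: 3 + 2 + 1 = 6
Every load is within 12 min, so 4 tape sides suffice.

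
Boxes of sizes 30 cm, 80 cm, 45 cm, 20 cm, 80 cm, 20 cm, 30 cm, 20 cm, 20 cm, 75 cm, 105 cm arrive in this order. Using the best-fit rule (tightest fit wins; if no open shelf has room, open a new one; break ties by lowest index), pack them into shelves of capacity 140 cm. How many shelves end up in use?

  30 → shelf 1 (new)  [load 30/140]
  80 → shelf 1  [load 110/140]
  45 → shelf 2 (new)  [load 45/140]
  20 → shelf 1  [load 130/140]
  80 → shelf 2  [load 125/140]
  20 → shelf 3 (new)  [load 20/140]
  30 → shelf 3  [load 50/140]
  20 → shelf 3  [load 70/140]
  20 → shelf 3  [load 90/140]
  75 → shelf 4 (new)  [load 75/140]
  105 → shelf 5 (new)  [load 105/140]
5 shelves opened.

5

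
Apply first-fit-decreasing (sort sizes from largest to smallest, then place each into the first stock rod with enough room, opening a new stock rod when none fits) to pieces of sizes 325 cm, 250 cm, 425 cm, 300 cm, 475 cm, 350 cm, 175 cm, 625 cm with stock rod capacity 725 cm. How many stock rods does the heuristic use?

5

Sorted descending: 625, 475, 425, 350, 325, 300, 250, 175.
  625 → stock rod 1 (new)  [load 625/725]
  475 → stock rod 2 (new)  [load 475/725]
  425 → stock rod 3 (new)  [load 425/725]
  350 → stock rod 4 (new)  [load 350/725]
  325 → stock rod 4  [load 675/725]
  300 → stock rod 3  [load 725/725]
  250 → stock rod 2  [load 725/725]
  175 → stock rod 5 (new)  [load 175/725]
5 stock rods opened.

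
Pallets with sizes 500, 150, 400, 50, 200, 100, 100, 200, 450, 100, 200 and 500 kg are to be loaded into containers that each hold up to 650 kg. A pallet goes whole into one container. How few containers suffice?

5

Total = 500 + 500 + 450 + 400 + 200 + 200 + 200 + 150 + 100 + 100 + 100 + 50 = 2950 kg.
Lower bound: ⌈2950/650⌉ = 5 containers.
A packing using 5 containers:
  container 1: 500 + 150 = 650
  container 2: 500 + 100 + 50 = 650
  container 3: 450 + 200 = 650
  container 4: 400 + 200 = 600
  container 5: 200 + 100 + 100 = 400
This matches the lower bound, so 5 is optimal.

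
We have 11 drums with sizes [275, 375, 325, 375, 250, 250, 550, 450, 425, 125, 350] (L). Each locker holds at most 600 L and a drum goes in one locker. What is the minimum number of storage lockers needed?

Total = 550 + 450 + 425 + 375 + 375 + 350 + 325 + 275 + 250 + 250 + 125 = 3750 L.
Lower bound: ⌈3750/600⌉ = 7 storage lockers.
A packing using 8 storage lockers:
  locker 1: 550 = 550
  locker 2: 450 + 125 = 575
  locker 3: 425 = 425
  locker 4: 375 = 375
  locker 5: 375 = 375
  locker 6: 350 + 250 = 600
  locker 7: 325 + 275 = 600
  locker 8: 250 = 250
No arrangement into 7 storage lockers stays within capacity, so 8 is optimal.

8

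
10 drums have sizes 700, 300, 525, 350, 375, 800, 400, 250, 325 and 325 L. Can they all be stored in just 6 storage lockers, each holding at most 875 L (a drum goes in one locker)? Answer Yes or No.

Yes

A valid assignment using 6 storage lockers:
  locker 1: 800 = 800
  locker 2: 700 = 700
  locker 3: 525 + 350 = 875
  locker 4: 400 + 375 = 775
  locker 5: 325 + 325 = 650
  locker 6: 300 + 250 = 550
Every load is within 875 L, so 6 storage lockers suffice.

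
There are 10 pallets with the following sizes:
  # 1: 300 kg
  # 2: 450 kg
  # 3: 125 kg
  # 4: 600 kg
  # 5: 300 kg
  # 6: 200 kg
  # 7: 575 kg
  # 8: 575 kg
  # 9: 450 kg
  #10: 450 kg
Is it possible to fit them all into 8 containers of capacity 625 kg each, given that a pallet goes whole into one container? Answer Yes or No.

Yes

A valid assignment using 8 containers:
  container 1: 600 = 600
  container 2: 575 = 575
  container 3: 575 = 575
  container 4: 450 + 125 = 575
  container 5: 450 = 450
  container 6: 450 = 450
  container 7: 300 + 300 = 600
  container 8: 200 = 200
Every load is within 625 kg, so 8 containers suffice.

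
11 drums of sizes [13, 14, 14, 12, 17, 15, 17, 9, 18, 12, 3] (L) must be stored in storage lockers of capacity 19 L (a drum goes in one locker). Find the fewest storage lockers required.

Total = 18 + 17 + 17 + 15 + 14 + 14 + 13 + 12 + 12 + 9 + 3 = 144 L.
Lower bound: ⌈144/19⌉ = 8 storage lockers.
Also, 9 drums each exceed 19/2 L, and no two of those can share a locker, so at least 9 storage lockers are needed.
A packing using 10 storage lockers:
  locker 1: 18 = 18
  locker 2: 17 = 17
  locker 3: 17 = 17
  locker 4: 15 + 3 = 18
  locker 5: 14 = 14
  locker 6: 14 = 14
  locker 7: 13 = 13
  locker 8: 12 = 12
  locker 9: 12 = 12
  locker 10: 9 = 9
No arrangement into 9 storage lockers stays within capacity, so 10 is optimal.

10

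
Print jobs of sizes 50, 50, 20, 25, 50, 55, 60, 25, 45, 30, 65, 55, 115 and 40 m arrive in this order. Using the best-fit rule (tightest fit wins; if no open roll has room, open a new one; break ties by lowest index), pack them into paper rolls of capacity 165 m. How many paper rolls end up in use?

  50 → roll 1 (new)  [load 50/165]
  50 → roll 1  [load 100/165]
  20 → roll 1  [load 120/165]
  25 → roll 1  [load 145/165]
  50 → roll 2 (new)  [load 50/165]
  55 → roll 2  [load 105/165]
  60 → roll 2  [load 165/165]
  25 → roll 3 (new)  [load 25/165]
  45 → roll 3  [load 70/165]
  30 → roll 3  [load 100/165]
  65 → roll 3  [load 165/165]
  55 → roll 4 (new)  [load 55/165]
  115 → roll 5 (new)  [load 115/165]
  40 → roll 5  [load 155/165]
5 paper rolls opened.

5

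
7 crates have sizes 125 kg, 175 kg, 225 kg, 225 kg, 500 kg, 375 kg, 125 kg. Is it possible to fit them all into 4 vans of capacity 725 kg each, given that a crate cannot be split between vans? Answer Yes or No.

A valid assignment using 3 vans:
  van 1: 500 + 225 = 725
  van 2: 375 + 225 + 125 = 725
  van 3: 175 + 125 = 300
That uses only 3 ≤ 4, so 4 vans are enough.

Yes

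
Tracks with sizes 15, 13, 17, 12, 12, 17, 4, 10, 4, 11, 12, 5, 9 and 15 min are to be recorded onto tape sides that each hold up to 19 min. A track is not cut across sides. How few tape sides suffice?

Total = 17 + 17 + 15 + 15 + 13 + 12 + 12 + 12 + 11 + 10 + 9 + 5 + 4 + 4 = 156 min.
Lower bound: ⌈156/19⌉ = 9 tape sides.
Also, 10 tracks each exceed 19/2 min, and no two of those can share a side, so at least 10 tape sides are needed.
A packing using 10 tape sides:
  side 1: 17 = 17
  side 2: 17 = 17
  side 3: 15 + 4 = 19
  side 4: 15 + 4 = 19
  side 5: 13 + 5 = 18
  side 6: 12 = 12
  side 7: 12 = 12
  side 8: 12 = 12
  side 9: 11 = 11
  side 10: 10 + 9 = 19
This matches the lower bound, so 10 is optimal.

10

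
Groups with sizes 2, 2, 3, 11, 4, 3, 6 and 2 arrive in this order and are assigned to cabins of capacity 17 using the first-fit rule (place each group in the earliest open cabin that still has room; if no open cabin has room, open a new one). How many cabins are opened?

  2 → cabin 1 (new)  [load 2/17]
  2 → cabin 1  [load 4/17]
  3 → cabin 1  [load 7/17]
  11 → cabin 2 (new)  [load 11/17]
  4 → cabin 1  [load 11/17]
  3 → cabin 1  [load 14/17]
  6 → cabin 2  [load 17/17]
  2 → cabin 1  [load 16/17]
2 cabins opened.

2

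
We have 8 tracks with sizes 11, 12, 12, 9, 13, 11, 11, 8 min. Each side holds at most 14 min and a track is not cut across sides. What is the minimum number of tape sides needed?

Total = 13 + 12 + 12 + 11 + 11 + 11 + 9 + 8 = 87 min.
Lower bound: ⌈87/14⌉ = 7 tape sides.
Also, 8 tracks each exceed 7 min, and no two of those can share a side, so at least 8 tape sides are needed.
A packing using 8 tape sides:
  side 1: 13 = 13
  side 2: 12 = 12
  side 3: 12 = 12
  side 4: 11 = 11
  side 5: 11 = 11
  side 6: 11 = 11
  side 7: 9 = 9
  side 8: 8 = 8
This matches the lower bound, so 8 is optimal.

8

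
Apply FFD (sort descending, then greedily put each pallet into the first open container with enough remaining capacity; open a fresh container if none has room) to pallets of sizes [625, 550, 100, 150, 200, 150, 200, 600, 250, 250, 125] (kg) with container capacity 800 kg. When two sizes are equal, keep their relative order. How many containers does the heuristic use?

5

Sorted descending: 625, 600, 550, 250, 250, 200, 200, 150, 150, 125, 100.
  625 → container 1 (new)  [load 625/800]
  600 → container 2 (new)  [load 600/800]
  550 → container 3 (new)  [load 550/800]
  250 → container 3  [load 800/800]
  250 → container 4 (new)  [load 250/800]
  200 → container 2  [load 800/800]
  200 → container 4  [load 450/800]
  150 → container 1  [load 775/800]
  150 → container 4  [load 600/800]
  125 → container 4  [load 725/800]
  100 → container 5 (new)  [load 100/800]
5 containers opened.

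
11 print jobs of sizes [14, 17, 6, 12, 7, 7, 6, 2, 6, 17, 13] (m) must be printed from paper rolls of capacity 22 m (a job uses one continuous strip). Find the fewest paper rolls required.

Total = 17 + 17 + 14 + 13 + 12 + 7 + 7 + 6 + 6 + 6 + 2 = 107 m.
Lower bound: ⌈107/22⌉ = 5 paper rolls.
A packing using 6 paper rolls:
  roll 1: 17 + 2 = 19
  roll 2: 17 = 17
  roll 3: 14 + 7 = 21
  roll 4: 13 + 7 = 20
  roll 5: 12 + 6 = 18
  roll 6: 6 + 6 = 12
No arrangement into 5 paper rolls stays within capacity, so 6 is optimal.

6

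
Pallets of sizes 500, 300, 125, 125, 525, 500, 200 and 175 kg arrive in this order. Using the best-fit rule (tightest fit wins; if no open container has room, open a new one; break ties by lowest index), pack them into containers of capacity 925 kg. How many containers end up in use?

3

  500 → container 1 (new)  [load 500/925]
  300 → container 1  [load 800/925]
  125 → container 1  [load 925/925]
  125 → container 2 (new)  [load 125/925]
  525 → container 2  [load 650/925]
  500 → container 3 (new)  [load 500/925]
  200 → container 2  [load 850/925]
  175 → container 3  [load 675/925]
3 containers opened.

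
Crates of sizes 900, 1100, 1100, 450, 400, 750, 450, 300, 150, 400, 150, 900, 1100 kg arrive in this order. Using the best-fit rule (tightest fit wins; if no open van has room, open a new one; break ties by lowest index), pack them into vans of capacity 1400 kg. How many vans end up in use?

7

  900 → van 1 (new)  [load 900/1400]
  1100 → van 2 (new)  [load 1100/1400]
  1100 → van 3 (new)  [load 1100/1400]
  450 → van 1  [load 1350/1400]
  400 → van 4 (new)  [load 400/1400]
  750 → van 4  [load 1150/1400]
  450 → van 5 (new)  [load 450/1400]
  300 → van 2  [load 1400/1400]
  150 → van 4  [load 1300/1400]
  400 → van 5  [load 850/1400]
  150 → van 3  [load 1250/1400]
  900 → van 6 (new)  [load 900/1400]
  1100 → van 7 (new)  [load 1100/1400]
7 vans opened.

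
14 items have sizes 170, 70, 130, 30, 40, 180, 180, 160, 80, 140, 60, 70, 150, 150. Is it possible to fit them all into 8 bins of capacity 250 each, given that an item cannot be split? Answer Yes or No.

Yes

A valid assignment using 8 bins:
  bin 1: 180 + 70 = 250
  bin 2: 180 + 70 = 250
  bin 3: 170 + 80 = 250
  bin 4: 160 + 60 + 30 = 250
  bin 5: 150 + 40 = 190
  bin 6: 150 = 150
  bin 7: 140 = 140
  bin 8: 130 = 130
Every load is within 250, so 8 bins suffice.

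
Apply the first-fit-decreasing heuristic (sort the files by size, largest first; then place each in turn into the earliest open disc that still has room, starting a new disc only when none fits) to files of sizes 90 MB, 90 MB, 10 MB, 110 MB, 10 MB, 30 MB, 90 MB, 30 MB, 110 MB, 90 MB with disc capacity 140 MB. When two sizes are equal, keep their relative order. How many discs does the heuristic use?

Sorted descending: 110, 110, 90, 90, 90, 90, 30, 30, 10, 10.
  110 → disc 1 (new)  [load 110/140]
  110 → disc 2 (new)  [load 110/140]
  90 → disc 3 (new)  [load 90/140]
  90 → disc 4 (new)  [load 90/140]
  90 → disc 5 (new)  [load 90/140]
  90 → disc 6 (new)  [load 90/140]
  30 → disc 1  [load 140/140]
  30 → disc 2  [load 140/140]
  10 → disc 3  [load 100/140]
  10 → disc 3  [load 110/140]
6 discs opened.

6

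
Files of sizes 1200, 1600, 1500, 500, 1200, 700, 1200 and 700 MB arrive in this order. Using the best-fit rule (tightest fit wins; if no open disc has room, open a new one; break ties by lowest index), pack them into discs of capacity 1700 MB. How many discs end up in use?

  1200 → disc 1 (new)  [load 1200/1700]
  1600 → disc 2 (new)  [load 1600/1700]
  1500 → disc 3 (new)  [load 1500/1700]
  500 → disc 1  [load 1700/1700]
  1200 → disc 4 (new)  [load 1200/1700]
  700 → disc 5 (new)  [load 700/1700]
  1200 → disc 6 (new)  [load 1200/1700]
  700 → disc 5  [load 1400/1700]
6 discs opened.

6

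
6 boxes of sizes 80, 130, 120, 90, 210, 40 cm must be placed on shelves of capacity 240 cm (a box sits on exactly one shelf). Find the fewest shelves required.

Total = 210 + 130 + 120 + 90 + 80 + 40 = 670 cm.
Lower bound: ⌈670/240⌉ = 3 shelves.
A packing using 3 shelves:
  shelf 1: 210 = 210
  shelf 2: 130 + 90 = 220
  shelf 3: 120 + 80 + 40 = 240
This matches the lower bound, so 3 is optimal.

3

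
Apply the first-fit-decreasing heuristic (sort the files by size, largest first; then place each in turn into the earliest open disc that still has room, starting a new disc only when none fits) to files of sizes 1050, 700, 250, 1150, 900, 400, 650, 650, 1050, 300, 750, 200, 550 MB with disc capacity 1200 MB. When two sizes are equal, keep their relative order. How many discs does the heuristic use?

8

Sorted descending: 1150, 1050, 1050, 900, 750, 700, 650, 650, 550, 400, 300, 250, 200.
  1150 → disc 1 (new)  [load 1150/1200]
  1050 → disc 2 (new)  [load 1050/1200]
  1050 → disc 3 (new)  [load 1050/1200]
  900 → disc 4 (new)  [load 900/1200]
  750 → disc 5 (new)  [load 750/1200]
  700 → disc 6 (new)  [load 700/1200]
  650 → disc 7 (new)  [load 650/1200]
  650 → disc 8 (new)  [load 650/1200]
  550 → disc 7  [load 1200/1200]
  400 → disc 5  [load 1150/1200]
  300 → disc 4  [load 1200/1200]
  250 → disc 6  [load 950/1200]
  200 → disc 6  [load 1150/1200]
8 discs opened.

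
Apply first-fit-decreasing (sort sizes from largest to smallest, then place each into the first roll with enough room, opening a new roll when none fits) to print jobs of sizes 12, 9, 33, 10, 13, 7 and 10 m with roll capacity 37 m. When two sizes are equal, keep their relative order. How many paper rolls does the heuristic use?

3

Sorted descending: 33, 13, 12, 10, 10, 9, 7.
  33 → roll 1 (new)  [load 33/37]
  13 → roll 2 (new)  [load 13/37]
  12 → roll 2  [load 25/37]
  10 → roll 2  [load 35/37]
  10 → roll 3 (new)  [load 10/37]
  9 → roll 3  [load 19/37]
  7 → roll 3  [load 26/37]
3 paper rolls opened.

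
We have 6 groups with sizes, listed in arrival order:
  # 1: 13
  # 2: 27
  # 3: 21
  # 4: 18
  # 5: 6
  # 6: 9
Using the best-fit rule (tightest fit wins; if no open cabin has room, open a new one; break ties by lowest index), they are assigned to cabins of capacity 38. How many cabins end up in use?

3

  13 → cabin 1 (new)  [load 13/38]
  27 → cabin 2 (new)  [load 27/38]
  21 → cabin 1  [load 34/38]
  18 → cabin 3 (new)  [load 18/38]
  6 → cabin 2  [load 33/38]
  9 → cabin 3  [load 27/38]
3 cabins opened.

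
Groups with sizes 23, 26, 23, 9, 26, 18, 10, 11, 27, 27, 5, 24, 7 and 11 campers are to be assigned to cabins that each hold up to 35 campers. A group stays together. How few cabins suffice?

Total = 27 + 27 + 26 + 26 + 24 + 23 + 23 + 18 + 11 + 11 + 10 + 9 + 7 + 5 = 247 campers.
Lower bound: ⌈247/35⌉ = 8 cabins.
A packing using 8 cabins:
  cabin 1: 27 + 7 = 34
  cabin 2: 27 + 5 = 32
  cabin 3: 26 + 9 = 35
  cabin 4: 26 = 26
  cabin 5: 24 + 11 = 35
  cabin 6: 23 + 11 = 34
  cabin 7: 23 + 10 = 33
  cabin 8: 18 = 18
This matches the lower bound, so 8 is optimal.

8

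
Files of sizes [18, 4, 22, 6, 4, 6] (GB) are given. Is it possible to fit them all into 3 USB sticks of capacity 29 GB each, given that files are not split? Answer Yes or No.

Yes

A valid assignment using 3 USB sticks:
  USB stick 1: 22 + 6 = 28
  USB stick 2: 18 + 6 + 4 = 28
  USB stick 3: 4 = 4
Every load is within 29 GB, so 3 USB sticks suffice.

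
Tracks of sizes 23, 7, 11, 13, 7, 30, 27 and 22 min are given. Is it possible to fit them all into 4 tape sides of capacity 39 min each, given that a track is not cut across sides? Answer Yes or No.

A valid assignment using 4 tape sides:
  side 1: 30 + 7 = 37
  side 2: 27 + 11 = 38
  side 3: 23 + 13 = 36
  side 4: 22 + 7 = 29
Every load is within 39 min, so 4 tape sides suffice.

Yes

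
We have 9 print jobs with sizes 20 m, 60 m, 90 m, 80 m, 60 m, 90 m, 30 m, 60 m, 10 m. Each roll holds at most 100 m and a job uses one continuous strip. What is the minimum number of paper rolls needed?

Total = 90 + 90 + 80 + 60 + 60 + 60 + 30 + 20 + 10 = 500 m.
Lower bound: ⌈500/100⌉ = 5 paper rolls.
Also, 6 print jobs each exceed 50 m, and no two of those can share a roll, so at least 6 paper rolls are needed.
A packing using 6 paper rolls:
  roll 1: 90 + 10 = 100
  roll 2: 90 = 90
  roll 3: 80 + 20 = 100
  roll 4: 60 + 30 = 90
  roll 5: 60 = 60
  roll 6: 60 = 60
This matches the lower bound, so 6 is optimal.

6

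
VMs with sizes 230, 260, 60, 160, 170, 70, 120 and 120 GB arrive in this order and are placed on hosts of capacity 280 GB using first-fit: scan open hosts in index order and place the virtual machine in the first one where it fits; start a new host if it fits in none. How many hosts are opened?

5

  230 → host 1 (new)  [load 230/280]
  260 → host 2 (new)  [load 260/280]
  60 → host 3 (new)  [load 60/280]
  160 → host 3  [load 220/280]
  170 → host 4 (new)  [load 170/280]
  70 → host 4  [load 240/280]
  120 → host 5 (new)  [load 120/280]
  120 → host 5  [load 240/280]
5 hosts opened.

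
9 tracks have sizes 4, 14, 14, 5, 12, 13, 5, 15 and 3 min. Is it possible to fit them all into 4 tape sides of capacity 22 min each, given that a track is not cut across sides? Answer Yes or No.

Total = 85 min; ⌈85/22⌉ = 4.
5 tracks each exceed half the capacity and cannot share a side, forcing at least 5 tape sides.
At least 5 tape sides are required, but only 4 are allowed.

No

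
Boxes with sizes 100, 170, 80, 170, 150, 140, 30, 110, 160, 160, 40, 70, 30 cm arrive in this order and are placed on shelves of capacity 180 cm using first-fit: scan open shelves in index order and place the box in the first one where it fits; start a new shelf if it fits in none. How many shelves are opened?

9

  100 → shelf 1 (new)  [load 100/180]
  170 → shelf 2 (new)  [load 170/180]
  80 → shelf 1  [load 180/180]
  170 → shelf 3 (new)  [load 170/180]
  150 → shelf 4 (new)  [load 150/180]
  140 → shelf 5 (new)  [load 140/180]
  30 → shelf 4  [load 180/180]
  110 → shelf 6 (new)  [load 110/180]
  160 → shelf 7 (new)  [load 160/180]
  160 → shelf 8 (new)  [load 160/180]
  40 → shelf 5  [load 180/180]
  70 → shelf 6  [load 180/180]
  30 → shelf 9 (new)  [load 30/180]
9 shelves opened.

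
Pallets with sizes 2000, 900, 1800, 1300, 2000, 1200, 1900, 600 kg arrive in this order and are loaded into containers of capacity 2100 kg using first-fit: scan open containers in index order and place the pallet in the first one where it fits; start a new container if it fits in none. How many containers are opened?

6

  2000 → container 1 (new)  [load 2000/2100]
  900 → container 2 (new)  [load 900/2100]
  1800 → container 3 (new)  [load 1800/2100]
  1300 → container 4 (new)  [load 1300/2100]
  2000 → container 5 (new)  [load 2000/2100]
  1200 → container 2  [load 2100/2100]
  1900 → container 6 (new)  [load 1900/2100]
  600 → container 4  [load 1900/2100]
6 containers opened.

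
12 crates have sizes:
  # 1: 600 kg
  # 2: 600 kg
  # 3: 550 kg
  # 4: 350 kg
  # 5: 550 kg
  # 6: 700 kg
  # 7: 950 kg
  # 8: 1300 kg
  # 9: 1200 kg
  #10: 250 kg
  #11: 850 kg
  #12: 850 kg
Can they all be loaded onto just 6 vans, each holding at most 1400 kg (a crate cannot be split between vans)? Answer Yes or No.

No

Total = 8750 kg; ⌈8750/1400⌉ = 7.
At least 7 vans are required, but only 6 are allowed.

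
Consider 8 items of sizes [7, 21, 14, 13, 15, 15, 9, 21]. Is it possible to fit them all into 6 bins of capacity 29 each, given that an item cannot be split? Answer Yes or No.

Yes

A valid assignment using 5 bins:
  bin 1: 21 + 7 = 28
  bin 2: 21 = 21
  bin 3: 15 + 14 = 29
  bin 4: 15 + 13 = 28
  bin 5: 9 = 9
That uses only 5 ≤ 6, so 6 bins are enough.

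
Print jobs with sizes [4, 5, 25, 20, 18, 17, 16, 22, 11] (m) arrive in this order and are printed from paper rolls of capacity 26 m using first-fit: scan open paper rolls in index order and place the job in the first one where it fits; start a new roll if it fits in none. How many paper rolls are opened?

  4 → roll 1 (new)  [load 4/26]
  5 → roll 1  [load 9/26]
  25 → roll 2 (new)  [load 25/26]
  20 → roll 3 (new)  [load 20/26]
  18 → roll 4 (new)  [load 18/26]
  17 → roll 1  [load 26/26]
  16 → roll 5 (new)  [load 16/26]
  22 → roll 6 (new)  [load 22/26]
  11 → roll 7 (new)  [load 11/26]
7 paper rolls opened.

7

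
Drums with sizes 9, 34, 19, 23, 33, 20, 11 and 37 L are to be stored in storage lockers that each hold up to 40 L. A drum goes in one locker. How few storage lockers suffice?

6

Total = 37 + 34 + 33 + 23 + 20 + 19 + 11 + 9 = 186 L.
Lower bound: ⌈186/40⌉ = 5 storage lockers.
A packing using 6 storage lockers:
  locker 1: 37 = 37
  locker 2: 34 = 34
  locker 3: 33 = 33
  locker 4: 23 + 11 = 34
  locker 5: 20 + 19 = 39
  locker 6: 9 = 9
No arrangement into 5 storage lockers stays within capacity, so 6 is optimal.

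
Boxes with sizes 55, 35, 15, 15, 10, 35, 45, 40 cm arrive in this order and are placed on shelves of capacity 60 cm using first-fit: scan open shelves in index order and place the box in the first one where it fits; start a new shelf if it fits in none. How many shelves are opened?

5

  55 → shelf 1 (new)  [load 55/60]
  35 → shelf 2 (new)  [load 35/60]
  15 → shelf 2  [load 50/60]
  15 → shelf 3 (new)  [load 15/60]
  10 → shelf 2  [load 60/60]
  35 → shelf 3  [load 50/60]
  45 → shelf 4 (new)  [load 45/60]
  40 → shelf 5 (new)  [load 40/60]
5 shelves opened.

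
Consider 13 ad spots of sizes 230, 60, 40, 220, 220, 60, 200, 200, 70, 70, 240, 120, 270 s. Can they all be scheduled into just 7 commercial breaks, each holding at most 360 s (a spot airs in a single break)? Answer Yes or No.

A valid assignment using 7 commercial breaks:
  break 1: 270 + 70 = 340
  break 2: 240 + 120 = 360
  break 3: 230 + 70 + 60 = 360
  break 4: 220 + 60 + 40 = 320
  break 5: 220 = 220
  break 6: 200 = 200
  break 7: 200 = 200
Every load is within 360 s, so 7 commercial breaks suffice.

Yes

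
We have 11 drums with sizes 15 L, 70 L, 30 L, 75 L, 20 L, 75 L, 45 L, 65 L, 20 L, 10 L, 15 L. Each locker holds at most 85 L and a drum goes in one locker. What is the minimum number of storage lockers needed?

Total = 75 + 75 + 70 + 65 + 45 + 30 + 20 + 20 + 15 + 15 + 10 = 440 L.
Lower bound: ⌈440/85⌉ = 6 storage lockers.
A packing using 6 storage lockers:
  locker 1: 75 + 10 = 85
  locker 2: 75 = 75
  locker 3: 70 + 15 = 85
  locker 4: 65 + 20 = 85
  locker 5: 45 + 30 = 75
  locker 6: 20 + 15 = 35
This matches the lower bound, so 6 is optimal.

6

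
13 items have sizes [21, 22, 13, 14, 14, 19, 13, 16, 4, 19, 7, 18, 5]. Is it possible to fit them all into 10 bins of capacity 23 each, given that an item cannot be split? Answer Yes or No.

A valid assignment using 10 bins:
  bin 1: 22 = 22
  bin 2: 21 = 21
  bin 3: 19 + 4 = 23
  bin 4: 19 = 19
  bin 5: 18 + 5 = 23
  bin 6: 16 + 7 = 23
  bin 7: 14 = 14
  bin 8: 14 = 14
  bin 9: 13 = 13
  bin 10: 13 = 13
Every load is within 23, so 10 bins suffice.

Yes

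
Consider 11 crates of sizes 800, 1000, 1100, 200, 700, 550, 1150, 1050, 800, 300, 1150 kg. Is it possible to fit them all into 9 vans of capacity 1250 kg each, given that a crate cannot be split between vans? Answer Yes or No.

A valid assignment using 8 vans:
  van 1: 1150 = 1150
  van 2: 1150 = 1150
  van 3: 1100 = 1100
  van 4: 1050 + 200 = 1250
  van 5: 1000 = 1000
  van 6: 800 + 300 = 1100
  van 7: 800 = 800
  van 8: 700 + 550 = 1250
That uses only 8 ≤ 9, so 9 vans are enough.

Yes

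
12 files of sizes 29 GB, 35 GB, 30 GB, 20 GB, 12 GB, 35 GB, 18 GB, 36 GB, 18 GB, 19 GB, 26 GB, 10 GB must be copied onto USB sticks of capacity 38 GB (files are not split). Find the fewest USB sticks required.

Total = 36 + 35 + 35 + 30 + 29 + 26 + 20 + 19 + 18 + 18 + 12 + 10 = 288 GB.
Lower bound: ⌈288/38⌉ = 8 USB sticks.
A packing using 9 USB sticks:
  USB stick 1: 36 = 36
  USB stick 2: 35 = 35
  USB stick 3: 35 = 35
  USB stick 4: 30 = 30
  USB stick 5: 29 = 29
  USB stick 6: 26 + 12 = 38
  USB stick 7: 20 + 18 = 38
  USB stick 8: 19 + 18 = 37
  USB stick 9: 10 = 10
No arrangement into 8 USB sticks stays within capacity, so 9 is optimal.

9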